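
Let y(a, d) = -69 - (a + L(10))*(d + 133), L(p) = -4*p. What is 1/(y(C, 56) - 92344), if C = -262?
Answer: -1/35335 ≈ -2.8301e-5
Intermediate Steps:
y(a, d) = -69 - (-40 + a)*(133 + d) (y(a, d) = -69 - (a - 4*10)*(d + 133) = -69 - (a - 40)*(133 + d) = -69 - (-40 + a)*(133 + d))
1/(y(C, 56) - 92344) = 1/((5251 - 133*(-262) + 40*56 - 1*(-262)*56) - 92344) = 1/((5251 + 34846 + 2240 + 14672) - 92344) = 1/(57009 - 92344) = 1/(-35335) = -1/35335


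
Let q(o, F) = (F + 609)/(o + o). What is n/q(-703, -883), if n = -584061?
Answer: -410594883/137 ≈ -2.9970e+6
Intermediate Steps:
q(o, F) = (609 + F)/(2*o) (q(o, F) = (609 + F)/((2*o)) = (609 + F)*(1/(2*o)) = (609 + F)/(2*o))
n/q(-703, -883) = -584061*(-1406/(609 - 883)) = -584061/((½)*(-1/703)*(-274)) = -584061/137/703 = -584061*703/137 = -410594883/137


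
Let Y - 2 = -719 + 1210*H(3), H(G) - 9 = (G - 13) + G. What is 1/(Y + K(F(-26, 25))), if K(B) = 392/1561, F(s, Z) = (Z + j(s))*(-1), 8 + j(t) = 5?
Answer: 223/379825 ≈ 0.00058711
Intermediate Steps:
j(t) = -3 (j(t) = -8 + 5 = -3)
H(G) = -4 + 2*G (H(G) = 9 + ((G - 13) + G) = 9 + ((-13 + G) + G) = 9 + (-13 + 2*G) = -4 + 2*G)
F(s, Z) = 3 - Z (F(s, Z) = (Z - 3)*(-1) = (-3 + Z)*(-1) = 3 - Z)
K(B) = 56/223 (K(B) = 392*(1/1561) = 56/223)
Y = 1703 (Y = 2 + (-719 + 1210*(-4 + 2*3)) = 2 + (-719 + 1210*(-4 + 6)) = 2 + (-719 + 1210*2) = 2 + (-719 + 2420) = 2 + 1701 = 1703)
1/(Y + K(F(-26, 25))) = 1/(1703 + 56/223) = 1/(379825/223) = 223/379825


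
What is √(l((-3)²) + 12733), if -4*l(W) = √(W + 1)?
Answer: √(50932 - √10)/2 ≈ 112.84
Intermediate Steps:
l(W) = -√(1 + W)/4 (l(W) = -√(W + 1)/4 = -√(1 + W)/4)
√(l((-3)²) + 12733) = √(-√(1 + (-3)²)/4 + 12733) = √(-√(1 + 9)/4 + 12733) = √(-√10/4 + 12733) = √(12733 - √10/4)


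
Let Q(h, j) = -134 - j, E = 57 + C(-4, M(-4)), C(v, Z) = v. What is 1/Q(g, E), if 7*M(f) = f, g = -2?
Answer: -1/187 ≈ -0.0053476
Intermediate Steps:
M(f) = f/7
E = 53 (E = 57 - 4 = 53)
1/Q(g, E) = 1/(-134 - 1*53) = 1/(-134 - 53) = 1/(-187) = -1/187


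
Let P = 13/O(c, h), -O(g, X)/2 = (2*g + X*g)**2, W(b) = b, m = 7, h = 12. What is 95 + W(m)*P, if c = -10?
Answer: 531987/5600 ≈ 94.998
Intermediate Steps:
O(g, X) = -2*(2*g + X*g)**2
P = -13/39200 (P = 13/((-2*(-10)**2*(2 + 12)**2)) = 13/((-2*100*14**2)) = 13/((-2*100*196)) = 13/(-39200) = 13*(-1/39200) = -13/39200 ≈ -0.00033163)
95 + W(m)*P = 95 + 7*(-13/39200) = 95 - 13/5600 = 531987/5600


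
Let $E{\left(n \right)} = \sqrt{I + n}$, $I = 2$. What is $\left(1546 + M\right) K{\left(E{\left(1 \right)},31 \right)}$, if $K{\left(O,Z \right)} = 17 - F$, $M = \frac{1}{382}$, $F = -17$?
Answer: $\frac{10039741}{191} \approx 52564.0$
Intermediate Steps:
$M = \frac{1}{382} \approx 0.0026178$
$E{\left(n \right)} = \sqrt{2 + n}$
$K{\left(O,Z \right)} = 34$ ($K{\left(O,Z \right)} = 17 - -17 = 17 + 17 = 34$)
$\left(1546 + M\right) K{\left(E{\left(1 \right)},31 \right)} = \left(1546 + \frac{1}{382}\right) 34 = \frac{590573}{382} \cdot 34 = \frac{10039741}{191}$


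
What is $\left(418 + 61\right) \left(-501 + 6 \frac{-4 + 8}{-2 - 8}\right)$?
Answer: $- \frac{1205643}{5} \approx -2.4113 \cdot 10^{5}$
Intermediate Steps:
$\left(418 + 61\right) \left(-501 + 6 \frac{-4 + 8}{-2 - 8}\right) = 479 \left(-501 + 6 \frac{4}{-10}\right) = 479 \left(-501 + 6 \cdot 4 \left(- \frac{1}{10}\right)\right) = 479 \left(-501 + 6 \left(- \frac{2}{5}\right)\right) = 479 \left(-501 - \frac{12}{5}\right) = 479 \left(- \frac{2517}{5}\right) = - \frac{1205643}{5}$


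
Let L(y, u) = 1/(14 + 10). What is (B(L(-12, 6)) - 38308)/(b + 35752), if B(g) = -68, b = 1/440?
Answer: -5628480/5243627 ≈ -1.0734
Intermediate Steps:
L(y, u) = 1/24
b = 1/440 ≈ 0.0022727
(B(L(-12, 6)) - 38308)/(b + 35752) = (-68 - 38308)/(1/440 + 35752) = -38376/15730881/440 = -38376*440/15730881 = -5628480/5243627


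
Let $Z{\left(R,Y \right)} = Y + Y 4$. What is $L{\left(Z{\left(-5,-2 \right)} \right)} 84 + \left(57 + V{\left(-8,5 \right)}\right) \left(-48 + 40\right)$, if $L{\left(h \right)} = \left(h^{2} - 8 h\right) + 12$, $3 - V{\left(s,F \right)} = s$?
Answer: $15584$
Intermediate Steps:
$V{\left(s,F \right)} = 3 - s$
$Z{\left(R,Y \right)} = 5 Y$ ($Z{\left(R,Y \right)} = Y + 4 Y = 5 Y$)
$L{\left(h \right)} = 12 + h^{2} - 8 h$
$L{\left(Z{\left(-5,-2 \right)} \right)} 84 + \left(57 + V{\left(-8,5 \right)}\right) \left(-48 + 40\right) = \left(12 + \left(5 \left(-2\right)\right)^{2} - 8 \cdot 5 \left(-2\right)\right) 84 + \left(57 + \left(3 - -8\right)\right) \left(-48 + 40\right) = \left(12 + \left(-10\right)^{2} - -80\right) 84 + \left(57 + \left(3 + 8\right)\right) \left(-8\right) = \left(12 + 100 + 80\right) 84 + \left(57 + 11\right) \left(-8\right) = 192 \cdot 84 + 68 \left(-8\right) = 16128 - 544 = 15584$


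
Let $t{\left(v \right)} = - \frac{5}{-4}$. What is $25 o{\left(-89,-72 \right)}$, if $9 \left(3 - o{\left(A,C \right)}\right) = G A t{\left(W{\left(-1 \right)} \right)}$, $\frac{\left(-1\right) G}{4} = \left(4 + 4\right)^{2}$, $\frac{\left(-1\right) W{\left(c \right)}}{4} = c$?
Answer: $- \frac{711325}{9} \approx -79036.0$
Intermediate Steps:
$W{\left(c \right)} = - 4 c$
$t{\left(v \right)} = \frac{5}{4}$ ($t{\left(v \right)} = \left(-5\right) \left(- \frac{1}{4}\right) = \frac{5}{4}$)
$G = -256$ ($G = - 4 \left(4 + 4\right)^{2} = - 4 \cdot 8^{2} = \left(-4\right) 64 = -256$)
$o{\left(A,C \right)} = 3 + \frac{320 A}{9}$ ($o{\left(A,C \right)} = 3 - \frac{- 256 A \frac{5}{4}}{9} = 3 - \frac{\left(-320\right) A}{9} = 3 + \frac{320 A}{9}$)
$25 o{\left(-89,-72 \right)} = 25 \left(3 + \frac{320}{9} \left(-89\right)\right) = 25 \left(3 - \frac{28480}{9}\right) = 25 \left(- \frac{28453}{9}\right) = - \frac{711325}{9}$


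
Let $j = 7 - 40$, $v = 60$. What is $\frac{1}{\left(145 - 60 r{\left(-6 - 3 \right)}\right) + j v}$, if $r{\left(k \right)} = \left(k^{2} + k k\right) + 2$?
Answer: $- \frac{1}{11675} \approx -8.5653 \cdot 10^{-5}$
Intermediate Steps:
$j = -33$ ($j = 7 - 40 = -33$)
$r{\left(k \right)} = 2 + 2 k^{2}$ ($r{\left(k \right)} = \left(k^{2} + k^{2}\right) + 2 = 2 k^{2} + 2 = 2 + 2 k^{2}$)
$\frac{1}{\left(145 - 60 r{\left(-6 - 3 \right)}\right) + j v} = \frac{1}{\left(145 - 60 \left(2 + 2 \left(-6 - 3\right)^{2}\right)\right) - 1980} = \frac{1}{\left(145 - 60 \left(2 + 2 \left(-9\right)^{2}\right)\right) - 1980} = \frac{1}{\left(145 - 60 \left(2 + 2 \cdot 81\right)\right) - 1980} = \frac{1}{\left(145 - 60 \left(2 + 162\right)\right) - 1980} = \frac{1}{\left(145 - 9840\right) - 1980} = \frac{1}{-9695 - 1980} = \frac{1}{-11675} = - \frac{1}{11675}$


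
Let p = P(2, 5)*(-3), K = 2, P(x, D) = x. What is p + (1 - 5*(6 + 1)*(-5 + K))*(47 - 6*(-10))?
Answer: 11336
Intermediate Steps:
p = -6 (p = 2*(-3) = -6)
p + (1 - 5*(6 + 1)*(-5 + K))*(47 - 6*(-10)) = -6 + (1 - 5*(6 + 1)*(-5 + 2))*(47 - 6*(-10)) = -6 + (1 - 35*(-3))*(47 + 60) = -6 + (1 - 5*(-21))*107 = -6 + (1 + 105)*107 = -6 + 106*107 = -6 + 11342 = 11336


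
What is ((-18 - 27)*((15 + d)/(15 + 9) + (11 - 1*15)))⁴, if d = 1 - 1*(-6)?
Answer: 94879400625/256 ≈ 3.7062e+8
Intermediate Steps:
d = 7 (d = 1 + 6 = 7)
((-18 - 27)*((15 + d)/(15 + 9) + (11 - 1*15)))⁴ = ((-18 - 27)*((15 + 7)/(15 + 9) + (11 - 1*15)))⁴ = (-45*(22/24 + (11 - 15)))⁴ = (-45*(22*(1/24) - 4))⁴ = (-45*(11/12 - 4))⁴ = (-45*(-37/12))⁴ = (555/4)⁴ = 94879400625/256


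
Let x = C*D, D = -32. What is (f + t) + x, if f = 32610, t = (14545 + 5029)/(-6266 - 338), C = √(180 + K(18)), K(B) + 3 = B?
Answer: 107668433/3302 - 32*√195 ≈ 32160.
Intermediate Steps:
K(B) = -3 + B
C = √195 (C = √(180 + (-3 + 18)) = √(180 + 15) = √195 ≈ 13.964)
x = -32*√195 (x = √195*(-32) = -32*√195 ≈ -446.86)
t = -9787/3302 (t = 19574/(-6604) = 19574*(-1/6604) = -9787/3302 ≈ -2.9640)
(f + t) + x = (32610 - 9787/3302) - 32*√195 = 107668433/3302 - 32*√195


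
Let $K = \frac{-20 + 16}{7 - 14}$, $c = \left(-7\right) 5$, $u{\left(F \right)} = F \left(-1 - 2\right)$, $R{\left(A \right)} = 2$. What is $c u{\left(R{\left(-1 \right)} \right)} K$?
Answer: $120$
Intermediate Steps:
$u{\left(F \right)} = - 3 F$ ($u{\left(F \right)} = F \left(-3\right) = - 3 F$)
$c = -35$
$K = \frac{4}{7}$ ($K = - \frac{4}{-7} = \left(-4\right) \left(- \frac{1}{7}\right) = \frac{4}{7} \approx 0.57143$)
$c u{\left(R{\left(-1 \right)} \right)} K = - 35 \left(\left(-3\right) 2\right) \frac{4}{7} = \left(-35\right) \left(-6\right) \frac{4}{7} = 210 \cdot \frac{4}{7} = 120$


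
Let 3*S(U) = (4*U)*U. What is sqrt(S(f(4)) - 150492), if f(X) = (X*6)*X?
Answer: 6*I*sqrt(3839) ≈ 371.76*I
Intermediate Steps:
f(X) = 6*X**2 (f(X) = (6*X)*X = 6*X**2)
S(U) = 4*U**2/3 (S(U) = ((4*U)*U)/3 = (4*U**2)/3 = 4*U**2/3)
sqrt(S(f(4)) - 150492) = sqrt(4*(6*4**2)**2/3 - 150492) = sqrt(4*(6*16)**2/3 - 150492) = sqrt((4/3)*96**2 - 150492) = sqrt((4/3)*9216 - 150492) = sqrt(12288 - 150492) = sqrt(-138204) = 6*I*sqrt(3839)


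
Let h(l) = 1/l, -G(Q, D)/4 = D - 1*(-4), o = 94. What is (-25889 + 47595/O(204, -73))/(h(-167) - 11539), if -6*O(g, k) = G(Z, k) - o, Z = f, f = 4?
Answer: 208640114/87679137 ≈ 2.3796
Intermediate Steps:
Z = 4
G(Q, D) = -16 - 4*D (G(Q, D) = -4*(D - 1*(-4)) = -4*(D + 4) = -4*(4 + D) = -16 - 4*D)
O(g, k) = 55/3 + 2*k/3 (O(g, k) = -((-16 - 4*k) - 1*94)/6 = -((-16 - 4*k) - 94)/6 = -(-110 - 4*k)/6 = 55/3 + 2*k/3)
(-25889 + 47595/O(204, -73))/(h(-167) - 11539) = (-25889 + 47595/(55/3 + (⅔)*(-73)))/(1/(-167) - 11539) = (-25889 + 47595/(55/3 - 146/3))/(-1/167 - 11539) = (-25889 + 47595/(-91/3))/(-1927014/167) = (-25889 + 47595*(-3/91))*(-167/1927014) = (-25889 - 142785/91)*(-167/1927014) = -2498684/91*(-167/1927014) = 208640114/87679137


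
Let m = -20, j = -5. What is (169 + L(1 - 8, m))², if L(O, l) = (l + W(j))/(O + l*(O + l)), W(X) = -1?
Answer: 8110083136/284089 ≈ 28548.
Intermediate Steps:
L(O, l) = (-1 + l)/(O + l*(O + l)) (L(O, l) = (l - 1)/(O + l*(O + l)) = (-1 + l)/(O + l*(O + l)))
(169 + L(1 - 8, m))² = (169 + (-1 - 20)/((1 - 8) + (-20)² + (1 - 8)*(-20)))² = (169 - 21/(-7 + 400 - 7*(-20)))² = (169 - 21/(-7 + 400 + 140))² = (169 - 21/533)² = (90056/533)² = 8110083136/284089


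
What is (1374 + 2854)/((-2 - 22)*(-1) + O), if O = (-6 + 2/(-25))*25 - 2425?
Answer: -4228/2553 ≈ -1.6561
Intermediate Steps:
O = -2577 (O = (-6 + 2*(-1/25))*25 - 2425 = (-6 - 2/25)*25 - 2425 = -152/25*25 - 2425 = -152 - 2425 = -2577)
(1374 + 2854)/((-2 - 22)*(-1) + O) = (1374 + 2854)/((-2 - 22)*(-1) - 2577) = 4228/(-24*(-1) - 2577) = 4228/(24 - 2577) = 4228/(-2553) = 4228*(-1/2553) = -4228/2553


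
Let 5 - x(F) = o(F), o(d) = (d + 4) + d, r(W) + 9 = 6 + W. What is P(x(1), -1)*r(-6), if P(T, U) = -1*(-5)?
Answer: -45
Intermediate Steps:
r(W) = -3 + W (r(W) = -9 + (6 + W) = -3 + W)
o(d) = 4 + 2*d (o(d) = (4 + d) + d = 4 + 2*d)
x(F) = 1 - 2*F (x(F) = 5 - (4 + 2*F) = 5 + (-4 - 2*F) = 1 - 2*F)
P(T, U) = 5
P(x(1), -1)*r(-6) = 5*(-3 - 6) = 5*(-9) = -45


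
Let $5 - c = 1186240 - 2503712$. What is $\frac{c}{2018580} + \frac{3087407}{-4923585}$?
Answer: $\frac{16968798199}{662576680620} \approx 0.02561$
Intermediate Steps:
$c = 1317477$ ($c = 5 - \left(1186240 - 2503712\right) = 5 - -1317472 = 5 + 1317472 = 1317477$)
$\frac{c}{2018580} + \frac{3087407}{-4923585} = \frac{1317477}{2018580} + \frac{3087407}{-4923585} = 1317477 \cdot \frac{1}{2018580} + 3087407 \left(- \frac{1}{4923585}\right) = \frac{439159}{672860} - \frac{3087407}{4923585} = \frac{16968798199}{662576680620}$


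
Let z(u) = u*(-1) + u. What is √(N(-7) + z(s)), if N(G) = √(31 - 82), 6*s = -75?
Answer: 51^(¼)*√I ≈ 1.8896 + 1.8896*I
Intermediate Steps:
s = -25/2 (s = (⅙)*(-75) = -25/2 ≈ -12.500)
z(u) = 0 (z(u) = -u + u = 0)
N(G) = I*√51 (N(G) = √(-51) = I*√51)
√(N(-7) + z(s)) = √(I*√51 + 0) = √(I*√51) = 51^(¼)*√I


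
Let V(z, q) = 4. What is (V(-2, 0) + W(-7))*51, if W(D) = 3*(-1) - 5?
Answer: -204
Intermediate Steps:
W(D) = -8 (W(D) = -3 - 5 = -8)
(V(-2, 0) + W(-7))*51 = (4 - 8)*51 = -4*51 = -204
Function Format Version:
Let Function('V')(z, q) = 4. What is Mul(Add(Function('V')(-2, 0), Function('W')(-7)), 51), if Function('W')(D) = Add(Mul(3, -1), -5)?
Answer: -204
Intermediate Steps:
Function('W')(D) = -8 (Function('W')(D) = Add(-3, -5) = -8)
Mul(Add(Function('V')(-2, 0), Function('W')(-7)), 51) = Mul(Add(4, -8), 51) = Mul(-4, 51) = -204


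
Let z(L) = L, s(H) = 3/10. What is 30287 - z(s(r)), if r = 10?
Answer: 302867/10 ≈ 30287.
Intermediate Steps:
s(H) = 3/10 (s(H) = 3*(1/10) = 3/10)
30287 - z(s(r)) = 30287 - 1*3/10 = 30287 - 3/10 = 302867/10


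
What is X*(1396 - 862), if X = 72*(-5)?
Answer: -192240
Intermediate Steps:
X = -360
X*(1396 - 862) = -360*(1396 - 862) = -360*534 = -192240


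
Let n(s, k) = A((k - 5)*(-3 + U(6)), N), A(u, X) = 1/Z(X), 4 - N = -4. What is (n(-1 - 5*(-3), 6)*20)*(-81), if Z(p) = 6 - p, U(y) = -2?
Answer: 810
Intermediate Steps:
N = 8 (N = 4 - 1*(-4) = 4 + 4 = 8)
A(u, X) = 1/(6 - X)
n(s, k) = -½ (n(s, k) = -1/(-6 + 8) = -1/2 = -1*½ = -½)
(n(-1 - 5*(-3), 6)*20)*(-81) = -½*20*(-81) = -10*(-81) = 810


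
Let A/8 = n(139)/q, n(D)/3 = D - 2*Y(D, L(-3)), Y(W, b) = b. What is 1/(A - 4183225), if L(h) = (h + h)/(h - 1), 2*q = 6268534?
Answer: -3134267/13111344067811 ≈ -2.3905e-7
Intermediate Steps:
q = 3134267 (q = (½)*6268534 = 3134267)
L(h) = 2*h/(-1 + h) (L(h) = (2*h)/(-1 + h) = 2*h/(-1 + h))
n(D) = -9 + 3*D (n(D) = 3*(D - 4*(-3)/(-1 - 3)) = 3*(D - 4*(-3)/(-4)) = 3*(D - 4*(-3)*(-1)/4) = 3*(D - 2*3/2) = 3*(D - 3) = 3*(-3 + D) = -9 + 3*D)
A = 3264/3134267 (A = 8*((-9 + 3*139)/3134267) = 8*((-9 + 417)*(1/3134267)) = 8*(408*(1/3134267)) = 8*(408/3134267) = 3264/3134267 ≈ 0.0010414)
1/(A - 4183225) = 1/(3264/3134267 - 4183225) = 1/(-13111344067811/3134267) = -3134267/13111344067811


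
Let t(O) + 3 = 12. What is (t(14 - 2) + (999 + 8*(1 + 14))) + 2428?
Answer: 3556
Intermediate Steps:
t(O) = 9 (t(O) = -3 + 12 = 9)
(t(14 - 2) + (999 + 8*(1 + 14))) + 2428 = (9 + (999 + 8*(1 + 14))) + 2428 = (9 + (999 + 8*15)) + 2428 = (9 + (999 + 120)) + 2428 = (9 + 1119) + 2428 = 1128 + 2428 = 3556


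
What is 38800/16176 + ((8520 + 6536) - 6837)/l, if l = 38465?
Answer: 101587034/38888115 ≈ 2.6123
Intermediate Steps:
38800/16176 + ((8520 + 6536) - 6837)/l = 38800/16176 + ((8520 + 6536) - 6837)/38465 = 38800*(1/16176) + (15056 - 6837)*(1/38465) = 2425/1011 + 8219*(1/38465) = 2425/1011 + 8219/38465 = 101587034/38888115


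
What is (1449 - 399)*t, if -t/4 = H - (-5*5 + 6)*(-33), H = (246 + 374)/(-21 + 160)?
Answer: 363438600/139 ≈ 2.6147e+6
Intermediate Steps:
H = 620/139 ≈ 4.4604
t = 346132/139 (t = -4*(620/139 - (-5*5 + 6)*(-33)) = -4*(620/139 - (-25 + 6)*(-33)) = -4*(620/139 - (-19)*(-33)) = -4*(620/139 - 1*627) = -4*(620/139 - 627) = -4*(-86533/139) = 346132/139 ≈ 2490.2)
(1449 - 399)*t = (1449 - 399)*(346132/139) = 1050*(346132/139) = 363438600/139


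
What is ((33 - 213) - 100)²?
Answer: 78400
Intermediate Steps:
((33 - 213) - 100)² = (-180 - 100)² = (-280)² = 78400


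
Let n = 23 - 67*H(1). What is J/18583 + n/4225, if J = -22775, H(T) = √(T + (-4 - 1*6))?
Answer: -95796966/78513175 - 201*I/4225 ≈ -1.2201 - 0.047574*I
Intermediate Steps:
H(T) = √(-10 + T) (H(T) = √(T + (-4 - 6)) = √(T - 10) = √(-10 + T))
n = 23 - 201*I (n = 23 - 67*√(-10 + 1) = 23 - 201*I ≈ 23.0 - 201.0*I)
J/18583 + n/4225 = -22775/18583 + (23 - 201*I)/4225 = -22775*1/18583 + (23 - 201*I)*(1/4225) = -22775/18583 + (23/4225 - 201*I/4225) = -95796966/78513175 - 201*I/4225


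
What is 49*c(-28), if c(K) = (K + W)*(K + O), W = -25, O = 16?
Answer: 31164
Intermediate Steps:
c(K) = (-25 + K)*(16 + K) (c(K) = (K - 25)*(K + 16) = (-25 + K)*(16 + K))
49*c(-28) = 49*(-400 + (-28)² - 9*(-28)) = 49*(-400 + 784 + 252) = 49*636 = 31164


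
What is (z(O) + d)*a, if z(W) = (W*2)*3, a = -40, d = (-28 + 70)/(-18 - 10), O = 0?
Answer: 60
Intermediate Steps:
d = -3/2 (d = 42/(-28) = 42*(-1/28) = -3/2 ≈ -1.5000)
z(W) = 6*W (z(W) = (2*W)*3 = 6*W)
(z(O) + d)*a = (6*0 - 3/2)*(-40) = (0 - 3/2)*(-40) = -3/2*(-40) = 60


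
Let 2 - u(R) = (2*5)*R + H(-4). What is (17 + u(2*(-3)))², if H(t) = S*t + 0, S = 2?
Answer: 7569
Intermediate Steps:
H(t) = 2*t (H(t) = 2*t + 0 = 2*t)
u(R) = 10 - 10*R (u(R) = 2 - ((2*5)*R + 2*(-4)) = 2 - (10*R - 8) = 2 - (-8 + 10*R) = 2 + (8 - 10*R) = 10 - 10*R)
(17 + u(2*(-3)))² = (17 + (10 - 20*(-3)))² = (17 + (10 - 10*(-6)))² = (17 + (10 + 60))² = (17 + 70)² = 87² = 7569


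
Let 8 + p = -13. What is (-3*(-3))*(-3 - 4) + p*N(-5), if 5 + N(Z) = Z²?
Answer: -483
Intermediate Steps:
p = -21 (p = -8 - 13 = -21)
N(Z) = -5 + Z²
(-3*(-3))*(-3 - 4) + p*N(-5) = (-3*(-3))*(-3 - 4) - 21*(-5 + (-5)²) = 9*(-7) - 21*(-5 + 25) = -63 - 21*20 = -63 - 420 = -483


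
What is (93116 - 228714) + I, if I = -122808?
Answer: -258406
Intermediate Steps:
(93116 - 228714) + I = (93116 - 228714) - 122808 = -135598 - 122808 = -258406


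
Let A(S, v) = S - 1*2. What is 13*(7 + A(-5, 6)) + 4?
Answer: 4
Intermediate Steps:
A(S, v) = -2 + S (A(S, v) = S - 2 = -2 + S)
13*(7 + A(-5, 6)) + 4 = 13*(7 + (-2 - 5)) + 4 = 13*(7 - 7) + 4 = 13*0 + 4 = 0 + 4 = 4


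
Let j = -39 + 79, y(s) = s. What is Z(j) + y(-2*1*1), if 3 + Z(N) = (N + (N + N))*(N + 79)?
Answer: 14275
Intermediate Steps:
j = 40
Z(N) = -3 + 3*N*(79 + N) (Z(N) = -3 + (N + (N + N))*(N + 79) = -3 + (N + 2*N)*(79 + N) = -3 + (3*N)*(79 + N) = -3 + 3*N*(79 + N))
Z(j) + y(-2*1*1) = (-3 + 3*40² + 237*40) - 2*1*1 = (-3 + 3*1600 + 9480) - 2*1 = (-3 + 4800 + 9480) - 2 = 14277 - 2 = 14275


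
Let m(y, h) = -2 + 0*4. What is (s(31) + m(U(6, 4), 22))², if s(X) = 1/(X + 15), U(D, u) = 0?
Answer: 8281/2116 ≈ 3.9135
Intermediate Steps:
s(X) = 1/(15 + X)
m(y, h) = -2 (m(y, h) = -2 + 0 = -2)
(s(31) + m(U(6, 4), 22))² = (1/(15 + 31) - 2)² = (1/46 - 2)² = (-91/46)² = 8281/2116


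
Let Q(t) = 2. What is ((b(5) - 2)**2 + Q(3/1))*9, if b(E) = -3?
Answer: 243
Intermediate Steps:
((b(5) - 2)**2 + Q(3/1))*9 = ((-3 - 2)**2 + 2)*9 = ((-5)**2 + 2)*9 = (25 + 2)*9 = 27*9 = 243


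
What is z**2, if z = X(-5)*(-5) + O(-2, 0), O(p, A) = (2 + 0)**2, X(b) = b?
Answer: 841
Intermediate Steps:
O(p, A) = 4 (O(p, A) = 2**2 = 4)
z = 29 (z = -5*(-5) + 4 = 25 + 4 = 29)
z**2 = 29**2 = 841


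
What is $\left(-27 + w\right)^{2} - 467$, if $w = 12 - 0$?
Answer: $-242$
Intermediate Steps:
$w = 12$ ($w = 12 + 0 = 12$)
$\left(-27 + w\right)^{2} - 467 = \left(-27 + 12\right)^{2} - 467 = \left(-15\right)^{2} - 467 = 225 - 467 = -242$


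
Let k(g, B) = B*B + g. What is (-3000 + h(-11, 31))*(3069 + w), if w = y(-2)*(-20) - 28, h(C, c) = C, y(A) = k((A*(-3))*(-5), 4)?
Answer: -9999531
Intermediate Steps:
k(g, B) = g + B**2 (k(g, B) = B**2 + g = g + B**2)
y(A) = 16 + 15*A (y(A) = (A*(-3))*(-5) + 4**2 = -3*A*(-5) + 16 = 15*A + 16 = 16 + 15*A)
w = 252 (w = (16 + 15*(-2))*(-20) - 28 = (16 - 30)*(-20) - 28 = -14*(-20) - 28 = 280 - 28 = 252)
(-3000 + h(-11, 31))*(3069 + w) = (-3000 - 11)*(3069 + 252) = -3011*3321 = -9999531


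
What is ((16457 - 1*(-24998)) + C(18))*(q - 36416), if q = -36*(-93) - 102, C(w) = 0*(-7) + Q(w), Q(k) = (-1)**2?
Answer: -1375095520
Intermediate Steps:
Q(k) = 1
C(w) = 1 (C(w) = 0*(-7) + 1 = 0 + 1 = 1)
q = 3246 (q = 3348 - 102 = 3246)
((16457 - 1*(-24998)) + C(18))*(q - 36416) = ((16457 - 1*(-24998)) + 1)*(3246 - 36416) = ((16457 + 24998) + 1)*(-33170) = (41455 + 1)*(-33170) = 41456*(-33170) = -1375095520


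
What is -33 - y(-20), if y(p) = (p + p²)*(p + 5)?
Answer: 5667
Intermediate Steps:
y(p) = (5 + p)*(p + p²) (y(p) = (p + p²)*(5 + p) = (5 + p)*(p + p²))
-33 - y(-20) = -33 - (-20)*(5 + (-20)² + 6*(-20)) = -33 - (-20)*(5 + 400 - 120) = -33 - (-20)*285 = -33 - 1*(-5700) = -33 + 5700 = 5667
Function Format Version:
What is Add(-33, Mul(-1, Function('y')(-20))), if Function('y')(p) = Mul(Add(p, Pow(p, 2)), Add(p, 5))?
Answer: 5667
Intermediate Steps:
Function('y')(p) = Mul(Add(5, p), Add(p, Pow(p, 2))) (Function('y')(p) = Mul(Add(p, Pow(p, 2)), Add(5, p)) = Mul(Add(5, p), Add(p, Pow(p, 2))))
Add(-33, Mul(-1, Function('y')(-20))) = Add(-33, Mul(-1, Mul(-20, Add(5, Pow(-20, 2), Mul(6, -20))))) = Add(-33, Mul(-1, Mul(-20, Add(5, 400, -120)))) = Add(-33, Mul(-1, Mul(-20, 285))) = Add(-33, Mul(-1, -5700)) = Add(-33, 5700) = 5667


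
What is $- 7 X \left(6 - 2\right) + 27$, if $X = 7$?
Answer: $-169$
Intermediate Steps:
$- 7 X \left(6 - 2\right) + 27 = - 7 \cdot 7 \left(6 - 2\right) + 27 = - 7 \cdot 7 \cdot 4 + 27 = \left(-7\right) 28 + 27 = -196 + 27 = -169$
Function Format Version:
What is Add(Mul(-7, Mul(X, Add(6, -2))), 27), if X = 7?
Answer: -169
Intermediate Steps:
Add(Mul(-7, Mul(X, Add(6, -2))), 27) = Add(Mul(-7, Mul(7, Add(6, -2))), 27) = Add(Mul(-7, Mul(7, 4)), 27) = Add(Mul(-7, 28), 27) = Add(-196, 27) = -169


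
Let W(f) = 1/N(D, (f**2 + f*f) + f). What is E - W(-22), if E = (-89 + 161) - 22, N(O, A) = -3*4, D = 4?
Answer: 601/12 ≈ 50.083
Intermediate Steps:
N(O, A) = -12
W(f) = -1/12 (W(f) = 1/(-12) = -1/12)
E = 50 (E = 72 - 22 = 50)
E - W(-22) = 50 - 1*(-1/12) = 50 + 1/12 = 601/12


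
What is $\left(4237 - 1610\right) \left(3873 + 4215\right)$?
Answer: $21247176$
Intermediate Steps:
$\left(4237 - 1610\right) \left(3873 + 4215\right) = 2627 \cdot 8088 = 21247176$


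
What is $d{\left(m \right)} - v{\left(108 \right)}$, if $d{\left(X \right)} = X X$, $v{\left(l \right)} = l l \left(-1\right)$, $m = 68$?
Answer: $16288$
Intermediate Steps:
$v{\left(l \right)} = - l^{2}$ ($v{\left(l \right)} = l^{2} \left(-1\right) = - l^{2}$)
$d{\left(X \right)} = X^{2}$
$d{\left(m \right)} - v{\left(108 \right)} = 68^{2} - - 108^{2} = 4624 - \left(-1\right) 11664 = 4624 - -11664 = 4624 + 11664 = 16288$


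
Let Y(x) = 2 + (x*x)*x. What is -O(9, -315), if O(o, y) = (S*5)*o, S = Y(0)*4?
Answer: -360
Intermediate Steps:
Y(x) = 2 + x**3 (Y(x) = 2 + x**2*x = 2 + x**3)
S = 8 (S = (2 + 0**3)*4 = (2 + 0)*4 = 2*4 = 8)
O(o, y) = 40*o (O(o, y) = (8*5)*o = 40*o)
-O(9, -315) = -40*9 = -1*360 = -360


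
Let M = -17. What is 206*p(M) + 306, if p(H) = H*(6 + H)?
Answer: 38828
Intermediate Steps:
206*p(M) + 306 = 206*(-17*(6 - 17)) + 306 = 206*(-17*(-11)) + 306 = 206*187 + 306 = 38522 + 306 = 38828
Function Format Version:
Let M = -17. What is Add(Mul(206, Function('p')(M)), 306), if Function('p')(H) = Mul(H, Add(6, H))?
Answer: 38828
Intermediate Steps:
Add(Mul(206, Function('p')(M)), 306) = Add(Mul(206, Mul(-17, Add(6, -17))), 306) = Add(Mul(206, Mul(-17, -11)), 306) = Add(Mul(206, 187), 306) = Add(38522, 306) = 38828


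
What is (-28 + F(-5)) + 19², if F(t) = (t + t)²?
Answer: 433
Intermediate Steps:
F(t) = 4*t² (F(t) = (2*t)² = 4*t²)
(-28 + F(-5)) + 19² = (-28 + 4*(-5)²) + 19² = (-28 + 4*25) + 361 = (-28 + 100) + 361 = 72 + 361 = 433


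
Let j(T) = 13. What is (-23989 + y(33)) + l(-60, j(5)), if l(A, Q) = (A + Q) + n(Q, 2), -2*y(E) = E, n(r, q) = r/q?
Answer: -24046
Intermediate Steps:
y(E) = -E/2
l(A, Q) = A + 3*Q/2 (l(A, Q) = (A + Q) + Q/2 = A + 3*Q/2)
(-23989 + y(33)) + l(-60, j(5)) = (-23989 - 1/2*33) + (-60 + (3/2)*13) = (-23989 - 33/2) + (-60 + 39/2) = -48011/2 - 81/2 = -24046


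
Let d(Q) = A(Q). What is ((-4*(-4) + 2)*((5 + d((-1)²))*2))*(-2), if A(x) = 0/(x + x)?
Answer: -360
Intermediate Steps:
A(x) = 0 (A(x) = 0/((2*x)) = 0*(1/(2*x)) = 0)
d(Q) = 0
((-4*(-4) + 2)*((5 + d((-1)²))*2))*(-2) = ((-4*(-4) + 2)*((5 + 0)*2))*(-2) = ((16 + 2)*(5*2))*(-2) = (18*10)*(-2) = 180*(-2) = -360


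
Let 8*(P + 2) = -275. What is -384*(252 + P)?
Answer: -82800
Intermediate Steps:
P = -291/8 (P = -2 + (1/8)*(-275) = -2 - 275/8 = -291/8 ≈ -36.375)
-384*(252 + P) = -384*(252 - 291/8) = -384*1725/8 = -82800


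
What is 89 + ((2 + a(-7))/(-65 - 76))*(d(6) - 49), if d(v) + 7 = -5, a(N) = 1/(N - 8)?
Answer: 190004/2115 ≈ 89.836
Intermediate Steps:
a(N) = 1/(-8 + N)
d(v) = -12 (d(v) = -7 - 5 = -12)
89 + ((2 + a(-7))/(-65 - 76))*(d(6) - 49) = 89 + ((2 + 1/(-8 - 7))/(-65 - 76))*(-12 - 49) = 89 + ((2 + 1/(-15))/(-141))*(-61) = 89 + ((2 - 1/15)*(-1/141))*(-61) = 89 + ((29/15)*(-1/141))*(-61) = 89 - 29/2115*(-61) = 89 + 1769/2115 = 190004/2115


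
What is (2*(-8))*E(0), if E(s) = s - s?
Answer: 0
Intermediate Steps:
E(s) = 0
(2*(-8))*E(0) = (2*(-8))*0 = -16*0 = 0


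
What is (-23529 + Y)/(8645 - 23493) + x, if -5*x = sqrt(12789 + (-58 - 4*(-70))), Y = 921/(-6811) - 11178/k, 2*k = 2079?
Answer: 3800931/2397472 - sqrt(13011)/5 ≈ -21.228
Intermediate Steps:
k = 2079/2 (k = (1/2)*2079 = 2079/2 ≈ 1039.5)
Y = -815775/74921 (Y = 921/(-6811) - 11178/2079/2 = 921*(-1/6811) - 11178*2/2079 = -921/6811 - 828/77 = -815775/74921 ≈ -10.888)
x = -sqrt(13011)/5 (x = -sqrt(12789 + (-58 - 4*(-70)))/5 = -sqrt(12789 + (-58 + 280))/5 = -sqrt(12789 + 222)/5 = -sqrt(13011)/5 ≈ -22.813)
(-23529 + Y)/(8645 - 23493) + x = (-23529 - 815775/74921)/(8645 - 23493) - sqrt(13011)/5 = -1763631984/74921/(-14848) - sqrt(13011)/5 = -1763631984/74921*(-1/14848) - sqrt(13011)/5 = 3800931/2397472 - sqrt(13011)/5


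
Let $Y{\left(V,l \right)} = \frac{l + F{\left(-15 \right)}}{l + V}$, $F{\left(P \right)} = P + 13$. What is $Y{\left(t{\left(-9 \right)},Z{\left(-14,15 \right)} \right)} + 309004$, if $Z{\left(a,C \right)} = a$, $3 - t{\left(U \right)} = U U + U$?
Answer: $\frac{25647348}{83} \approx 3.09 \cdot 10^{5}$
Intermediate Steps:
$t{\left(U \right)} = 3 - U - U^{2}$ ($t{\left(U \right)} = 3 - \left(U U + U\right) = 3 - \left(U^{2} + U\right) = 3 - \left(U + U^{2}\right) = 3 - U - U^{2}$)
$F{\left(P \right)} = 13 + P$
$Y{\left(V,l \right)} = \frac{-2 + l}{V + l}$ ($Y{\left(V,l \right)} = \frac{l + \left(13 - 15\right)}{l + V} = \frac{l - 2}{V + l} = \frac{-2 + l}{V + l}$)
$Y{\left(t{\left(-9 \right)},Z{\left(-14,15 \right)} \right)} + 309004 = \frac{-2 - 14}{\left(3 - -9 - \left(-9\right)^{2}\right) - 14} + 309004 = \frac{1}{\left(3 + 9 - 81\right) - 14} \left(-16\right) + 309004 = \frac{1}{-69 - 14} \left(-16\right) + 309004 = \frac{1}{-83} \left(-16\right) + 309004 = \left(- \frac{1}{83}\right) \left(-16\right) + 309004 = \frac{16}{83} + 309004 = \frac{25647348}{83}$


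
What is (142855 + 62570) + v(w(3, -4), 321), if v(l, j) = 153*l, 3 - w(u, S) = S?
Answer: 206496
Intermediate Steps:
w(u, S) = 3 - S
(142855 + 62570) + v(w(3, -4), 321) = (142855 + 62570) + 153*(3 - 1*(-4)) = 205425 + 153*(3 + 4) = 205425 + 153*7 = 205425 + 1071 = 206496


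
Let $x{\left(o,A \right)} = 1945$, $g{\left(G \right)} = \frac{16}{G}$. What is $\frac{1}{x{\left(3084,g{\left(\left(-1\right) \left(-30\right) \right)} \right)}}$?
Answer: $\frac{1}{1945} \approx 0.00051414$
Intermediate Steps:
$\frac{1}{x{\left(3084,g{\left(\left(-1\right) \left(-30\right) \right)} \right)}} = \frac{1}{1945}$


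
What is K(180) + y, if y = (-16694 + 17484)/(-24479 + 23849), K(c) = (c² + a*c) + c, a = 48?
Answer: 2596781/63 ≈ 41219.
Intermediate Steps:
K(c) = c² + 49*c (K(c) = (c² + 48*c) + c = c² + 49*c)
y = -79/63 (y = 790/(-630) = 790*(-1/630) = -79/63 ≈ -1.2540)
K(180) + y = 180*(49 + 180) - 79/63 = 180*229 - 79/63 = 41220 - 79/63 = 2596781/63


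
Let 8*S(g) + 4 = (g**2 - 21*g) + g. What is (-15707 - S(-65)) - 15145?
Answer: -252337/8 ≈ -31542.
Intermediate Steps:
S(g) = -1/2 - 5*g/2 + g**2/8 (S(g) = -1/2 + ((g**2 - 21*g) + g)/8 = -1/2 + (g**2 - 20*g)/8 = -1/2 + (-5*g/2 + g**2/8) = -1/2 - 5*g/2 + g**2/8)
(-15707 - S(-65)) - 15145 = (-15707 - (-1/2 - 5/2*(-65) + (1/8)*(-65)**2)) - 15145 = (-15707 - (-1/2 + 325/2 + (1/8)*4225)) - 15145 = (-15707 - (-1/2 + 325/2 + 4225/8)) - 15145 = (-15707 - 1*5521/8) - 15145 = (-15707 - 5521/8) - 15145 = -131177/8 - 15145 = -252337/8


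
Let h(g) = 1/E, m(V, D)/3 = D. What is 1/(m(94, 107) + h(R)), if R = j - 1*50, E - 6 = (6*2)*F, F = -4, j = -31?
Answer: 42/13481 ≈ 0.0031155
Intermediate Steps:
E = -42 (E = 6 + (6*2)*(-4) = 6 + 12*(-4) = 6 - 48 = -42)
m(V, D) = 3*D
R = -81 (R = -31 - 1*50 = -31 - 50 = -81)
h(g) = -1/42 (h(g) = 1/(-42) = -1/42)
1/(m(94, 107) + h(R)) = 1/(3*107 - 1/42) = 1/(321 - 1/42) = 1/(13481/42) = 42/13481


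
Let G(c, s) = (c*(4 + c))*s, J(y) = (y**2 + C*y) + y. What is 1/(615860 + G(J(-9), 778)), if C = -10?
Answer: 1/21537836 ≈ 4.6430e-8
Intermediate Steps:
J(y) = y**2 - 9*y (J(y) = (y**2 - 10*y) + y = y**2 - 9*y)
G(c, s) = c*s*(4 + c)
1/(615860 + G(J(-9), 778)) = 1/(615860 - 9*(-9 - 9)*778*(4 - 9*(-9 - 9))) = 1/(615860 - 9*(-18)*778*(4 - 9*(-18))) = 1/(615860 + 162*778*(4 + 162)) = 1/(615860 + 162*778*166) = 1/(615860 + 20921976) = 1/21537836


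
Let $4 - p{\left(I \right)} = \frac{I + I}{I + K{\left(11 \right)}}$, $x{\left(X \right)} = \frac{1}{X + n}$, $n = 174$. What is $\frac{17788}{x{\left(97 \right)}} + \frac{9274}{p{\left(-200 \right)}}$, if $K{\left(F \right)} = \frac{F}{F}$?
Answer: $\frac{955391267}{198} \approx 4.8252 \cdot 10^{6}$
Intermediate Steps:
$K{\left(F \right)} = 1$
$x{\left(X \right)} = \frac{1}{174 + X}$ ($x{\left(X \right)} = \frac{1}{X + 174} = \frac{1}{174 + X}$)
$p{\left(I \right)} = 4 - \frac{2 I}{1 + I}$ ($p{\left(I \right)} = 4 - \frac{I + I}{I + 1} = 4 - \frac{2 I}{1 + I}$)
$\frac{17788}{x{\left(97 \right)}} + \frac{9274}{p{\left(-200 \right)}} = \frac{17788}{\frac{1}{174 + 97}} + \frac{9274}{2 \frac{1}{1 - 200} \left(2 - 200\right)} = \frac{17788}{\frac{1}{271}} + \frac{9274}{2 \frac{1}{-199} \left(-198\right)} = 17788 \frac{1}{\frac{1}{271}} + \frac{9274}{2 \left(- \frac{1}{199}\right) \left(-198\right)} = 17788 \cdot 271 + \frac{9274}{\frac{396}{199}} = 4820548 + 9274 \cdot \frac{199}{396} = 4820548 + \frac{922763}{198} = \frac{955391267}{198}$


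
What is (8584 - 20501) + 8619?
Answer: -3298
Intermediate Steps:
(8584 - 20501) + 8619 = -11917 + 8619 = -3298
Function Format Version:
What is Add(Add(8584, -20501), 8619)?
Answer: -3298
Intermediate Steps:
Add(Add(8584, -20501), 8619) = Add(-11917, 8619) = -3298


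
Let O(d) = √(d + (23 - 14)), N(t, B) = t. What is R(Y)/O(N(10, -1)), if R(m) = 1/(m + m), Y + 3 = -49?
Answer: -√19/1976 ≈ -0.0022059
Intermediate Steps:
Y = -52 (Y = -3 - 49 = -52)
R(m) = 1/(2*m)
O(d) = √(9 + d) (O(d) = √(d + 9) = √(9 + d))
R(Y)/O(N(10, -1)) = ((½)/(-52))/(√(9 + 10)) = ((½)*(-1/52))/(√19) = -√19/1976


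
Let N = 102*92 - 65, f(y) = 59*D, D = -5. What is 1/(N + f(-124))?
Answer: 1/9024 ≈ 0.00011082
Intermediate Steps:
f(y) = -295 (f(y) = 59*(-5) = -295)
N = 9319 (N = 9384 - 65 = 9319)
1/(N + f(-124)) = 1/(9319 - 295) = 1/9024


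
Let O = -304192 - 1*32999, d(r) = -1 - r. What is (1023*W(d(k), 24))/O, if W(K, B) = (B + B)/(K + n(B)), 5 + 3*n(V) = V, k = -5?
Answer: -1584/112397 ≈ -0.014093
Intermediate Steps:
n(V) = -5/3 + V/3
W(K, B) = 2*B/(-5/3 + K + B/3) (W(K, B) = (B + B)/(K + (-5/3 + B/3)) = (2*B)/(-5/3 + K + B/3) = 2*B/(-5/3 + K + B/3))
O = -337191 (O = -304192 - 32999 = -337191)
(1023*W(d(k), 24))/O = (1023*(6*24/(-5 + 24 + 3*(-1 - 1*(-5)))))/(-337191) = (1023*(6*24/(-5 + 24 + 3*(-1 + 5))))*(-1/337191) = (1023*(6*24/(-5 + 24 + 3*4)))*(-1/337191) = (1023*(6*24/(-5 + 24 + 12)))*(-1/337191) = (1023*(6*24/31))*(-1/337191) = (1023*(6*24*(1/31)))*(-1/337191) = (1023*(144/31))*(-1/337191) = 4752*(-1/337191) = -1584/112397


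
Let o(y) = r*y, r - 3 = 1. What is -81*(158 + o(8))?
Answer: -15390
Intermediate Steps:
r = 4 (r = 3 + 1 = 4)
o(y) = 4*y
-81*(158 + o(8)) = -81*(158 + 4*8) = -81*(158 + 32) = -81*190 = -15390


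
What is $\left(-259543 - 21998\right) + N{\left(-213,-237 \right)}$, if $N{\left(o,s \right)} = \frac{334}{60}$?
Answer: $- \frac{8446063}{30} \approx -2.8154 \cdot 10^{5}$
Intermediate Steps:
$N{\left(o,s \right)} = \frac{167}{30}$ ($N{\left(o,s \right)} = 334 \cdot \frac{1}{60} = \frac{167}{30}$)
$\left(-259543 - 21998\right) + N{\left(-213,-237 \right)} = \left(-259543 - 21998\right) + \frac{167}{30} = -281541 + \frac{167}{30} = - \frac{8446063}{30}$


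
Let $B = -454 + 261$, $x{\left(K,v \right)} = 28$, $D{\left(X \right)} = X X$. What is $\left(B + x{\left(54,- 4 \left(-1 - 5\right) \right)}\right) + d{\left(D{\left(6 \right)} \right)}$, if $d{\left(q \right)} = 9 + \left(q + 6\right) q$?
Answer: $1356$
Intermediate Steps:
$D{\left(X \right)} = X^{2}$
$d{\left(q \right)} = 9 + q \left(6 + q\right)$ ($d{\left(q \right)} = 9 + \left(6 + q\right) q = 9 + q \left(6 + q\right)$)
$B = -193$
$\left(B + x{\left(54,- 4 \left(-1 - 5\right) \right)}\right) + d{\left(D{\left(6 \right)} \right)} = \left(-193 + 28\right) + \left(9 + \left(6^{2}\right)^{2} + 6 \cdot 6^{2}\right) = -165 + \left(9 + 36^{2} + 6 \cdot 36\right) = -165 + \left(9 + 1296 + 216\right) = -165 + 1521 = 1356$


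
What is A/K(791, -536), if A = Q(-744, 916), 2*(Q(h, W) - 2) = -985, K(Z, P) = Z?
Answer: -981/1582 ≈ -0.62010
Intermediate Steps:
Q(h, W) = -981/2 (Q(h, W) = 2 + (½)*(-985) = 2 - 985/2 = -981/2)
A = -981/2 ≈ -490.50
A/K(791, -536) = -981/2/791 = -981/2*1/791 = -981/1582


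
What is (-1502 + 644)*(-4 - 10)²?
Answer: -168168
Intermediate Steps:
(-1502 + 644)*(-4 - 10)² = -858*(-14)² = -858*196 = -168168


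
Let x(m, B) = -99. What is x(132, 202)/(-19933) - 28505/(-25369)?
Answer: 570701696/505680277 ≈ 1.1286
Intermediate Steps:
x(132, 202)/(-19933) - 28505/(-25369) = -99/(-19933) - 28505/(-25369) = -99*(-1/19933) - 28505*(-1/25369) = 99/19933 + 28505/25369 = 570701696/505680277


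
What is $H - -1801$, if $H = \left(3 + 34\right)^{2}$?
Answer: $3170$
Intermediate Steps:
$H = 1369$ ($H = 37^{2} = 1369$)
$H - -1801 = 1369 - -1801 = 1369 + 1801 = 3170$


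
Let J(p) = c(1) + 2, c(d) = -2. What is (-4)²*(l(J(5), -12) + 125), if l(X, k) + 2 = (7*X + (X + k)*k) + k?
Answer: 4080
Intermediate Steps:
J(p) = 0 (J(p) = -2 + 2 = 0)
l(X, k) = -2 + k + 7*X + k*(X + k) (l(X, k) = -2 + ((7*X + (X + k)*k) + k) = -2 + ((7*X + k*(X + k)) + k) = -2 + (k + 7*X + k*(X + k)) = -2 + k + 7*X + k*(X + k))
(-4)²*(l(J(5), -12) + 125) = (-4)²*((-2 - 12 + (-12)² + 7*0 + 0*(-12)) + 125) = 16*((-2 - 12 + 144 + 0 + 0) + 125) = 16*(130 + 125) = 16*255 = 4080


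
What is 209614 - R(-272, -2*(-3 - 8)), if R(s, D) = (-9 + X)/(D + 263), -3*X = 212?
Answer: 179220209/855 ≈ 2.0961e+5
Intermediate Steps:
X = -212/3 (X = -⅓*212 = -212/3 ≈ -70.667)
R(s, D) = -239/(3*(263 + D)) (R(s, D) = (-9 - 212/3)/(D + 263) = -239/(3*(263 + D)))
209614 - R(-272, -2*(-3 - 8)) = 209614 - (-239)/(789 + 3*(-2*(-3 - 8))) = 209614 - (-239)/(789 + 3*(-2*(-11))) = 209614 - (-239)/(789 + 3*22) = 209614 - (-239)/(789 + 66) = 209614 - (-239)/855 = 209614 - 1*(-239/855) = 209614 + 239/855 = 179220209/855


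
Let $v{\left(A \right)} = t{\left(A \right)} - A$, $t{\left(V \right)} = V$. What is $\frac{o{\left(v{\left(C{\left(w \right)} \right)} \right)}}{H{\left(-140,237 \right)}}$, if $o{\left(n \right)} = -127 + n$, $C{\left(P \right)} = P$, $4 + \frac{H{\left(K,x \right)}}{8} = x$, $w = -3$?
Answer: $- \frac{127}{1864} \approx -0.068133$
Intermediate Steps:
$H{\left(K,x \right)} = -32 + 8 x$
$v{\left(A \right)} = 0$ ($v{\left(A \right)} = A - A = 0$)
$\frac{o{\left(v{\left(C{\left(w \right)} \right)} \right)}}{H{\left(-140,237 \right)}} = \frac{-127 + 0}{-32 + 8 \cdot 237} = - \frac{127}{-32 + 1896} = - \frac{127}{1864}$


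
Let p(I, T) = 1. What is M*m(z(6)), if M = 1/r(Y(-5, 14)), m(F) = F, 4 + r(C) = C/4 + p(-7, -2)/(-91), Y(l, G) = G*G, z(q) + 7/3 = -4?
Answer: -1729/12282 ≈ -0.14078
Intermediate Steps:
z(q) = -19/3 (z(q) = -7/3 - 4 = -19/3)
Y(l, G) = G**2
r(C) = -365/91 + C/4 (r(C) = -4 + (C/4 + 1/(-91)) = -4 + (C*(1/4) + 1*(-1/91)) = -4 + (C/4 - 1/91) = -4 + (-1/91 + C/4) = -365/91 + C/4)
M = 91/4094 (M = 1/(-365/91 + (1/4)*14**2) = 1/(-365/91 + (1/4)*196) = 1/(-365/91 + 49) = 1/(4094/91) = 91/4094 ≈ 0.022228)
M*m(z(6)) = (91/4094)*(-19/3) = -1729/12282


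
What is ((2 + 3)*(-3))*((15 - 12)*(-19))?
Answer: 855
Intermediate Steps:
((2 + 3)*(-3))*((15 - 12)*(-19)) = (5*(-3))*(3*(-19)) = -15*(-57) = 855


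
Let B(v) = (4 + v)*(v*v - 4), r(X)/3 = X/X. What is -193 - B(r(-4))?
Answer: -228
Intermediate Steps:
r(X) = 3 (r(X) = 3*(X/X) = 3*1 = 3)
B(v) = (-4 + v²)*(4 + v) (B(v) = (4 + v)*(v² - 4) = (4 + v)*(-4 + v²) = (-4 + v²)*(4 + v))
-193 - B(r(-4)) = -193 - (-16 + 3³ - 4*3 + 4*3²) = -193 - (-16 + 27 - 12 + 4*9) = -193 - (-16 + 27 - 12 + 36) = -193 - 1*35 = -193 - 35 = -228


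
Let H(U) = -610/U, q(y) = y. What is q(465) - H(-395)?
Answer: 36613/79 ≈ 463.46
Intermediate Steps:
q(465) - H(-395) = 465 - (-610)/(-395) = 465 - (-610)*(-1)/395 = 465 - 1*122/79 = 465 - 122/79 = 36613/79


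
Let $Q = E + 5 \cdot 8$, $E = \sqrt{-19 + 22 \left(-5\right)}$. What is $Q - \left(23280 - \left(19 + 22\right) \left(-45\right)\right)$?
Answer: $-25085 + i \sqrt{129} \approx -25085.0 + 11.358 i$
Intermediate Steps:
$E = i \sqrt{129}$ ($E = \sqrt{-19 - 110} = \sqrt{-129} = i \sqrt{129} \approx 11.358 i$)
$Q = 40 + i \sqrt{129}$ ($Q = i \sqrt{129} + 5 \cdot 8 = i \sqrt{129} + 40 = 40 + i \sqrt{129} \approx 40.0 + 11.358 i$)
$Q - \left(23280 - \left(19 + 22\right) \left(-45\right)\right) = \left(40 + i \sqrt{129}\right) - \left(23280 - \left(19 + 22\right) \left(-45\right)\right) = \left(40 + i \sqrt{129}\right) + \left(41 \left(-45\right) - 23280\right) = \left(40 + i \sqrt{129}\right) - 25125 = -25085 + i \sqrt{129}$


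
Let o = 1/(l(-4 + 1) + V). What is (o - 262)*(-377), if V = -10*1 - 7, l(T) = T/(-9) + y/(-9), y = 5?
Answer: 15313363/155 ≈ 98796.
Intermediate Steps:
l(T) = -5/9 - T/9 (l(T) = T/(-9) + 5/(-9) = T*(-⅑) + 5*(-⅑) = -T/9 - 5/9 = -5/9 - T/9)
V = -17 (V = -10 - 7 = -17)
o = -9/155 (o = 1/((-5/9 - (-4 + 1)/9) - 17) = 1/((-5/9 - ⅑*(-3)) - 17) = 1/((-5/9 + ⅓) - 17) = 1/(-2/9 - 17) = 1/(-155/9) = -9/155 ≈ -0.058065)
(o - 262)*(-377) = (-9/155 - 262)*(-377) = -40619/155*(-377) = 15313363/155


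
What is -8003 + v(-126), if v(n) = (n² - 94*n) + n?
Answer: 19591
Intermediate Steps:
v(n) = n² - 93*n
-8003 + v(-126) = -8003 - 126*(-93 - 126) = -8003 - 126*(-219) = -8003 + 27594 = 19591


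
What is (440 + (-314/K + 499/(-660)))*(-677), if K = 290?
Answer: -1135519237/3828 ≈ -2.9664e+5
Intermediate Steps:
(440 + (-314/K + 499/(-660)))*(-677) = (440 + (-314/290 + 499/(-660)))*(-677) = (440 + (-314*1/290 + 499*(-1/660)))*(-677) = (440 + (-157/145 - 499/660))*(-677) = (440 - 7039/3828)*(-677) = (1677281/3828)*(-677) = -1135519237/3828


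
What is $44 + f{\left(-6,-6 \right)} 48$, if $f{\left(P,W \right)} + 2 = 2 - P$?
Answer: $332$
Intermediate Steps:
$f{\left(P,W \right)} = - P$ ($f{\left(P,W \right)} = -2 - \left(-2 + P\right) = - P$)
$44 + f{\left(-6,-6 \right)} 48 = 44 + \left(-1\right) \left(-6\right) 48 = 44 + 6 \cdot 48 = 44 + 288 = 332$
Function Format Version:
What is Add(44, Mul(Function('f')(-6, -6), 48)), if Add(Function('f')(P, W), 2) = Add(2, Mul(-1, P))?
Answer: 332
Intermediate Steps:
Function('f')(P, W) = Mul(-1, P) (Function('f')(P, W) = Add(-2, Add(2, Mul(-1, P))) = Mul(-1, P))
Add(44, Mul(Function('f')(-6, -6), 48)) = Add(44, Mul(Mul(-1, -6), 48)) = Add(44, Mul(6, 48)) = Add(44, 288) = 332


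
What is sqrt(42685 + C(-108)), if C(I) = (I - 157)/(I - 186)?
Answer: sqrt(75297930)/42 ≈ 206.61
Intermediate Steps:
C(I) = (-157 + I)/(-186 + I)
sqrt(42685 + C(-108)) = sqrt(42685 + (-157 - 108)/(-186 - 108)) = sqrt(42685 - 265/(-294)) = sqrt(42685 - 1/294*(-265)) = sqrt(42685 + 265/294) = sqrt(12549655/294) = sqrt(75297930)/42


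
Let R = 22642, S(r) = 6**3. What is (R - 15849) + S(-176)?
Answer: 7009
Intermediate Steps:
S(r) = 216
(R - 15849) + S(-176) = (22642 - 15849) + 216 = 6793 + 216 = 7009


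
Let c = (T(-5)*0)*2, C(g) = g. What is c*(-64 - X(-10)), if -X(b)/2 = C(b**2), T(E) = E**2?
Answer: 0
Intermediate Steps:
X(b) = -2*b**2
c = 0 (c = ((-5)**2*0)*2 = (25*0)*2 = 0*2 = 0)
c*(-64 - X(-10)) = 0*(-64 - (-2)*(-10)**2) = 0*(-64 - (-2)*100) = 0*(-64 - 1*(-200)) = 0*(-64 + 200) = 0*136 = 0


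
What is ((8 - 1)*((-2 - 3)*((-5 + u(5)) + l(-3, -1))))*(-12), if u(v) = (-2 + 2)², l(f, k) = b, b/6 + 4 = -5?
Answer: -24780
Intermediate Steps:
b = -54 (b = -24 + 6*(-5) = -24 - 30 = -54)
l(f, k) = -54
u(v) = 0 (u(v) = 0² = 0)
((8 - 1)*((-2 - 3)*((-5 + u(5)) + l(-3, -1))))*(-12) = ((8 - 1)*((-2 - 3)*((-5 + 0) - 54)))*(-12) = (7*(-5*(-5 - 54)))*(-12) = (7*(-5*(-59)))*(-12) = (7*295)*(-12) = 2065*(-12) = -24780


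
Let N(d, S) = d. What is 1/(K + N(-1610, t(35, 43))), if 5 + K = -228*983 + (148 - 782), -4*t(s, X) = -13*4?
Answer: -1/226373 ≈ -4.4175e-6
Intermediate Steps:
t(s, X) = 13 (t(s, X) = -(-13)*4/4 = -¼*(-52) = 13)
K = -224763 (K = -5 + (-228*983 + (148 - 782)) = -5 + (-224124 - 634) = -5 - 224758 = -224763)
1/(K + N(-1610, t(35, 43))) = 1/(-224763 - 1610) = 1/(-226373) = -1/226373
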